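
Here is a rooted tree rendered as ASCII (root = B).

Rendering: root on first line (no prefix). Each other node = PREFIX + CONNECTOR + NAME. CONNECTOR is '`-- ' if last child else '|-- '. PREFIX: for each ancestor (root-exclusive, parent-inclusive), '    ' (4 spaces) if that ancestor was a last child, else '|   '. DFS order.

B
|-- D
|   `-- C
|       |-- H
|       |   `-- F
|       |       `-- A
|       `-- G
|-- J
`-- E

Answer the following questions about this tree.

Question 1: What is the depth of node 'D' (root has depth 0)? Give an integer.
Path from root to D: B -> D
Depth = number of edges = 1

Answer: 1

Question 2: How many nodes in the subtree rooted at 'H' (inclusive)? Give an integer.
Answer: 3

Derivation:
Subtree rooted at H contains: A, F, H
Count = 3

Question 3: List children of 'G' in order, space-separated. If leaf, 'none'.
Answer: none

Derivation:
Node G's children (from adjacency): (leaf)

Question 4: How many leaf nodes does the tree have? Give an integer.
Answer: 4

Derivation:
Leaves (nodes with no children): A, E, G, J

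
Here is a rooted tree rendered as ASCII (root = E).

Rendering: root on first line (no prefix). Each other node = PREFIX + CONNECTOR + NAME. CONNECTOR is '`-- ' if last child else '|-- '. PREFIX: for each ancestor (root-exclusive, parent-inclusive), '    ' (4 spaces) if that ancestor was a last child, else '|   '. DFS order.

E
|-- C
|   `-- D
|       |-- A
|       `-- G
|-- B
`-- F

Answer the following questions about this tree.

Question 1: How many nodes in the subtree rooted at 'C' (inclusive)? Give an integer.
Answer: 4

Derivation:
Subtree rooted at C contains: A, C, D, G
Count = 4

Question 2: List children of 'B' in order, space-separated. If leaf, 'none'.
Answer: none

Derivation:
Node B's children (from adjacency): (leaf)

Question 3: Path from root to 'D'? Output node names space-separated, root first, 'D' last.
Walk down from root: E -> C -> D

Answer: E C D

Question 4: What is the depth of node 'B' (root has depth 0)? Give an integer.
Answer: 1

Derivation:
Path from root to B: E -> B
Depth = number of edges = 1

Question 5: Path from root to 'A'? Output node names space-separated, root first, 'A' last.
Walk down from root: E -> C -> D -> A

Answer: E C D A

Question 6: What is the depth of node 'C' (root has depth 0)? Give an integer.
Answer: 1

Derivation:
Path from root to C: E -> C
Depth = number of edges = 1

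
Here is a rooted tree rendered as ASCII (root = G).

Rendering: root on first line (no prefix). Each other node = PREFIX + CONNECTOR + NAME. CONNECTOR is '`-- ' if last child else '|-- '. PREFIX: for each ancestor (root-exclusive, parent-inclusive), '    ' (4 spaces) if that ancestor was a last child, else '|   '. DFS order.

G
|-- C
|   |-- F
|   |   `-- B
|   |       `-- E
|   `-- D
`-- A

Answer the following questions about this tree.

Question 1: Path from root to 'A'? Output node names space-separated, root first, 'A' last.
Walk down from root: G -> A

Answer: G A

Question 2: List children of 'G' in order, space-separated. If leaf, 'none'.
Node G's children (from adjacency): C, A

Answer: C A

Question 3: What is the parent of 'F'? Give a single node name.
Scan adjacency: F appears as child of C

Answer: C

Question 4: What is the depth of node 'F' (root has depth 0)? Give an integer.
Answer: 2

Derivation:
Path from root to F: G -> C -> F
Depth = number of edges = 2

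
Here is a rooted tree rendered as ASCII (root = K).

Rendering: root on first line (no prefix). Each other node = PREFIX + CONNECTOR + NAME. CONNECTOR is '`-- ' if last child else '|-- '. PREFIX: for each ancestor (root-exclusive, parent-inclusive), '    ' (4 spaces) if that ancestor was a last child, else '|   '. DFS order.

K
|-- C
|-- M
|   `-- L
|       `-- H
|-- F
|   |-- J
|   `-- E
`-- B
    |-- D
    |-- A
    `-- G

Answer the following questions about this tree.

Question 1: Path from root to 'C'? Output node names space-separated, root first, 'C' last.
Walk down from root: K -> C

Answer: K C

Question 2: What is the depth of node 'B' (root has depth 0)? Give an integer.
Answer: 1

Derivation:
Path from root to B: K -> B
Depth = number of edges = 1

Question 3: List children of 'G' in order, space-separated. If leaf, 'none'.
Answer: none

Derivation:
Node G's children (from adjacency): (leaf)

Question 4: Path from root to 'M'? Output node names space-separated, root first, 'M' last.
Answer: K M

Derivation:
Walk down from root: K -> M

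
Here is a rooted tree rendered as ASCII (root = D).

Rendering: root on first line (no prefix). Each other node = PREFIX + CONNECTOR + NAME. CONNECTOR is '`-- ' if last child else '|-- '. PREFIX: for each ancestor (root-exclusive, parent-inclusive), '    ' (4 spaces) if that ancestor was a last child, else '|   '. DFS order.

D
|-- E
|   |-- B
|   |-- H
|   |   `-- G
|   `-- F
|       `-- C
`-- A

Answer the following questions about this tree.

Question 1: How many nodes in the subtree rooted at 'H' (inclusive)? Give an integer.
Answer: 2

Derivation:
Subtree rooted at H contains: G, H
Count = 2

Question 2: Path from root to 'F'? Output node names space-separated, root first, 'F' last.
Answer: D E F

Derivation:
Walk down from root: D -> E -> F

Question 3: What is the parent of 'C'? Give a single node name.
Scan adjacency: C appears as child of F

Answer: F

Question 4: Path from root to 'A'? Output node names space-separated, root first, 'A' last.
Answer: D A

Derivation:
Walk down from root: D -> A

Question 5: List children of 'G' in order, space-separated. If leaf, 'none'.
Node G's children (from adjacency): (leaf)

Answer: none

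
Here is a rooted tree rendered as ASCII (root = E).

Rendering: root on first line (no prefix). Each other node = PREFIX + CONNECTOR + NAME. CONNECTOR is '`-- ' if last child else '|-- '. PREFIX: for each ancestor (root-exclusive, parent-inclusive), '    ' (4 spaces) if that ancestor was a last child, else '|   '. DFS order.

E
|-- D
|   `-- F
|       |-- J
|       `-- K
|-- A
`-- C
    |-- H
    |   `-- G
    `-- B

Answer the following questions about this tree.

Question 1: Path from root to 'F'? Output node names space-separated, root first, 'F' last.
Walk down from root: E -> D -> F

Answer: E D F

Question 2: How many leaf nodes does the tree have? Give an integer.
Answer: 5

Derivation:
Leaves (nodes with no children): A, B, G, J, K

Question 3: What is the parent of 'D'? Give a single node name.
Answer: E

Derivation:
Scan adjacency: D appears as child of E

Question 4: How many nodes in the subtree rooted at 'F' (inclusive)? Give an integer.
Answer: 3

Derivation:
Subtree rooted at F contains: F, J, K
Count = 3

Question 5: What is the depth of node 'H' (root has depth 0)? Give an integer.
Answer: 2

Derivation:
Path from root to H: E -> C -> H
Depth = number of edges = 2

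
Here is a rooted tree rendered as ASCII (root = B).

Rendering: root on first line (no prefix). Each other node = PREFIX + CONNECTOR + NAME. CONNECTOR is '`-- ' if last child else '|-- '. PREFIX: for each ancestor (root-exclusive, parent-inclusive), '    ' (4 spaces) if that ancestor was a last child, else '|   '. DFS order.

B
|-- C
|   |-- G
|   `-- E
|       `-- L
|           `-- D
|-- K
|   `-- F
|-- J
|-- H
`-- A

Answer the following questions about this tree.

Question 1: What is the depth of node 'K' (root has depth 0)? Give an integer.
Answer: 1

Derivation:
Path from root to K: B -> K
Depth = number of edges = 1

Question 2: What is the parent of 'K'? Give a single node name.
Answer: B

Derivation:
Scan adjacency: K appears as child of B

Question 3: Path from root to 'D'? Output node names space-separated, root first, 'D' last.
Walk down from root: B -> C -> E -> L -> D

Answer: B C E L D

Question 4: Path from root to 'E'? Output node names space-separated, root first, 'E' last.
Answer: B C E

Derivation:
Walk down from root: B -> C -> E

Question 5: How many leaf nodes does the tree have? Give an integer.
Leaves (nodes with no children): A, D, F, G, H, J

Answer: 6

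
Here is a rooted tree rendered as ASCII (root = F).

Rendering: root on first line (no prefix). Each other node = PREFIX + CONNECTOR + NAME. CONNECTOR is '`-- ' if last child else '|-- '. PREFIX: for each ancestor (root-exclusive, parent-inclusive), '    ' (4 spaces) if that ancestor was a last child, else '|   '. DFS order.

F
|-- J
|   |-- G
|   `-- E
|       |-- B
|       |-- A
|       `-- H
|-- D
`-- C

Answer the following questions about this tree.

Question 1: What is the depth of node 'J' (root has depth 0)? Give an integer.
Answer: 1

Derivation:
Path from root to J: F -> J
Depth = number of edges = 1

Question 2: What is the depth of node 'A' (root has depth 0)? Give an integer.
Answer: 3

Derivation:
Path from root to A: F -> J -> E -> A
Depth = number of edges = 3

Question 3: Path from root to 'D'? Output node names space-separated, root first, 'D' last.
Walk down from root: F -> D

Answer: F D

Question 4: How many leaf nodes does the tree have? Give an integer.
Answer: 6

Derivation:
Leaves (nodes with no children): A, B, C, D, G, H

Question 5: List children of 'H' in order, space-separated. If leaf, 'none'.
Node H's children (from adjacency): (leaf)

Answer: none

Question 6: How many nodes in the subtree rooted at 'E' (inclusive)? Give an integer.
Subtree rooted at E contains: A, B, E, H
Count = 4

Answer: 4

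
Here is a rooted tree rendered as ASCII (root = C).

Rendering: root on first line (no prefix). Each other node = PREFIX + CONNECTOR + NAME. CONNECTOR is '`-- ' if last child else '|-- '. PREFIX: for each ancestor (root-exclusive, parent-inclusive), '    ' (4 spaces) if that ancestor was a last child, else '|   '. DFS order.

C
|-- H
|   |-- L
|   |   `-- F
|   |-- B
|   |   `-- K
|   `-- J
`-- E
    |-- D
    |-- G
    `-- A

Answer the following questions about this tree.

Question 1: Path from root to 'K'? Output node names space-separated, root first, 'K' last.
Walk down from root: C -> H -> B -> K

Answer: C H B K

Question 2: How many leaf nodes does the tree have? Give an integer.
Leaves (nodes with no children): A, D, F, G, J, K

Answer: 6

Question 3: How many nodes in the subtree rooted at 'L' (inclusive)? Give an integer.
Subtree rooted at L contains: F, L
Count = 2

Answer: 2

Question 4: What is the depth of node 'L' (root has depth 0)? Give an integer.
Answer: 2

Derivation:
Path from root to L: C -> H -> L
Depth = number of edges = 2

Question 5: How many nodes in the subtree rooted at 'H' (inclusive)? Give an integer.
Subtree rooted at H contains: B, F, H, J, K, L
Count = 6

Answer: 6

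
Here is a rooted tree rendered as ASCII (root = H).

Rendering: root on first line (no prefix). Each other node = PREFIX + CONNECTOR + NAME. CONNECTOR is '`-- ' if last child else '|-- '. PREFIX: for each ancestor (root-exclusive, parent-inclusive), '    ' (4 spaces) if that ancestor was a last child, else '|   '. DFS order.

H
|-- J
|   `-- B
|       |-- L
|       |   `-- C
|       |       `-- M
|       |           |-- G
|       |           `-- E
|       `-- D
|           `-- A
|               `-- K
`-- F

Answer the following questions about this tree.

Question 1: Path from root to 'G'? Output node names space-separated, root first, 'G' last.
Walk down from root: H -> J -> B -> L -> C -> M -> G

Answer: H J B L C M G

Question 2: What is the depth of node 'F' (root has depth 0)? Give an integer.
Answer: 1

Derivation:
Path from root to F: H -> F
Depth = number of edges = 1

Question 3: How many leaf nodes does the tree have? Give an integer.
Leaves (nodes with no children): E, F, G, K

Answer: 4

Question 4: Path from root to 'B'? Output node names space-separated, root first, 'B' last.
Answer: H J B

Derivation:
Walk down from root: H -> J -> B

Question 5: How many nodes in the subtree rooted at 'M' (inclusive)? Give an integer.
Answer: 3

Derivation:
Subtree rooted at M contains: E, G, M
Count = 3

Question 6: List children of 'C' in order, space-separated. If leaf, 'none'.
Answer: M

Derivation:
Node C's children (from adjacency): M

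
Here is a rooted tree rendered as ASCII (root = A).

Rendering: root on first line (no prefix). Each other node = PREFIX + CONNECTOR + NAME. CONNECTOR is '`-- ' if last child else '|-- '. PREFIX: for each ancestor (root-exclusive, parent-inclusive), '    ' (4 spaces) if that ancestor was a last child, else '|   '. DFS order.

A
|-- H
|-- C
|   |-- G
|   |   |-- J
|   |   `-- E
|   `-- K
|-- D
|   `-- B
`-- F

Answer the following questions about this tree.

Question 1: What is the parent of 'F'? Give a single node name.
Scan adjacency: F appears as child of A

Answer: A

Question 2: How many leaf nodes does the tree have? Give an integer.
Answer: 6

Derivation:
Leaves (nodes with no children): B, E, F, H, J, K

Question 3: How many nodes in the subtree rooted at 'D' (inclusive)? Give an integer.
Subtree rooted at D contains: B, D
Count = 2

Answer: 2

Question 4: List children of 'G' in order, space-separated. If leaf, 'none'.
Node G's children (from adjacency): J, E

Answer: J E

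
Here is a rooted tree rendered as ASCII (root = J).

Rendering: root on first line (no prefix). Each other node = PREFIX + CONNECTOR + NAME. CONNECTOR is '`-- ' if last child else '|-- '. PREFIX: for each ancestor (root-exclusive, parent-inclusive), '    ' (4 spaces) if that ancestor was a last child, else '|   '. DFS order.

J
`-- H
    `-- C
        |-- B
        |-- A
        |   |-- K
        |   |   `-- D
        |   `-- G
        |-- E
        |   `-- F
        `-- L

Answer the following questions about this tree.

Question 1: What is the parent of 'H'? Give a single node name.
Answer: J

Derivation:
Scan adjacency: H appears as child of J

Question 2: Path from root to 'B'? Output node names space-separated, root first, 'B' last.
Answer: J H C B

Derivation:
Walk down from root: J -> H -> C -> B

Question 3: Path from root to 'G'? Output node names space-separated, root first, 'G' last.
Walk down from root: J -> H -> C -> A -> G

Answer: J H C A G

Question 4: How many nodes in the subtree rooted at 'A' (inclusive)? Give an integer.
Subtree rooted at A contains: A, D, G, K
Count = 4

Answer: 4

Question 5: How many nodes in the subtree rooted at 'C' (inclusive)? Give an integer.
Answer: 9

Derivation:
Subtree rooted at C contains: A, B, C, D, E, F, G, K, L
Count = 9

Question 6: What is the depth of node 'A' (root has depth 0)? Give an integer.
Answer: 3

Derivation:
Path from root to A: J -> H -> C -> A
Depth = number of edges = 3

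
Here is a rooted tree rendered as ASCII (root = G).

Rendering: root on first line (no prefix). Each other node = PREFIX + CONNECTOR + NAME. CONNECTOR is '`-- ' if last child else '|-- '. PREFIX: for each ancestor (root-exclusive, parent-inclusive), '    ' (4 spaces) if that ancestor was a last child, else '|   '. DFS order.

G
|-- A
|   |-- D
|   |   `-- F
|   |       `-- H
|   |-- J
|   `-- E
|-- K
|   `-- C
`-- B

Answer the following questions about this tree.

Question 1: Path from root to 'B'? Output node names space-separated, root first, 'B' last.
Answer: G B

Derivation:
Walk down from root: G -> B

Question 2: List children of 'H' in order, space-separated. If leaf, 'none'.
Answer: none

Derivation:
Node H's children (from adjacency): (leaf)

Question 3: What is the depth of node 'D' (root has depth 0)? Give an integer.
Path from root to D: G -> A -> D
Depth = number of edges = 2

Answer: 2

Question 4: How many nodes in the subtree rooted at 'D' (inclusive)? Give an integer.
Answer: 3

Derivation:
Subtree rooted at D contains: D, F, H
Count = 3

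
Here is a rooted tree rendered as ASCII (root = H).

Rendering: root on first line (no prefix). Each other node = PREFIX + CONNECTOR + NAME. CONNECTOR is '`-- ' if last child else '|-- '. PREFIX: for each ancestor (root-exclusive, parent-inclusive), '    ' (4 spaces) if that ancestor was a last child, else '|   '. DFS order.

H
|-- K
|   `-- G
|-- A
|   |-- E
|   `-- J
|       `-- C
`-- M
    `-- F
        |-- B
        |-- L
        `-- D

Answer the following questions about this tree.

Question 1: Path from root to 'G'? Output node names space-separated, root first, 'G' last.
Answer: H K G

Derivation:
Walk down from root: H -> K -> G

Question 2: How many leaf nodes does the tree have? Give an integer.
Answer: 6

Derivation:
Leaves (nodes with no children): B, C, D, E, G, L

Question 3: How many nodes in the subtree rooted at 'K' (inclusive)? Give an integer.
Subtree rooted at K contains: G, K
Count = 2

Answer: 2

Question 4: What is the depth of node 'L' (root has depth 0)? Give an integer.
Path from root to L: H -> M -> F -> L
Depth = number of edges = 3

Answer: 3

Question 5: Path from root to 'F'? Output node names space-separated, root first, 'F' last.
Walk down from root: H -> M -> F

Answer: H M F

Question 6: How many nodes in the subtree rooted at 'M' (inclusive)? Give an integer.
Answer: 5

Derivation:
Subtree rooted at M contains: B, D, F, L, M
Count = 5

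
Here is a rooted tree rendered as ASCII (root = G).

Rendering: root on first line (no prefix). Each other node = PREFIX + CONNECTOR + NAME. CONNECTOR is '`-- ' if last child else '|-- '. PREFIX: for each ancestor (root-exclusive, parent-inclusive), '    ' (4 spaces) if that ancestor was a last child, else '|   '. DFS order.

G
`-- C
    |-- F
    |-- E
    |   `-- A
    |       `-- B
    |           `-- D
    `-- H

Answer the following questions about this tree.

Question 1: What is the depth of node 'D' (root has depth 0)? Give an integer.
Answer: 5

Derivation:
Path from root to D: G -> C -> E -> A -> B -> D
Depth = number of edges = 5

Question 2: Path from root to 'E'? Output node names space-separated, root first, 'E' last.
Walk down from root: G -> C -> E

Answer: G C E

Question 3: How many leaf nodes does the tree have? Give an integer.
Leaves (nodes with no children): D, F, H

Answer: 3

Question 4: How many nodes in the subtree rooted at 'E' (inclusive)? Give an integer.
Subtree rooted at E contains: A, B, D, E
Count = 4

Answer: 4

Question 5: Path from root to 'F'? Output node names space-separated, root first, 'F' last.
Answer: G C F

Derivation:
Walk down from root: G -> C -> F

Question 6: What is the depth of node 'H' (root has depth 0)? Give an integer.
Answer: 2

Derivation:
Path from root to H: G -> C -> H
Depth = number of edges = 2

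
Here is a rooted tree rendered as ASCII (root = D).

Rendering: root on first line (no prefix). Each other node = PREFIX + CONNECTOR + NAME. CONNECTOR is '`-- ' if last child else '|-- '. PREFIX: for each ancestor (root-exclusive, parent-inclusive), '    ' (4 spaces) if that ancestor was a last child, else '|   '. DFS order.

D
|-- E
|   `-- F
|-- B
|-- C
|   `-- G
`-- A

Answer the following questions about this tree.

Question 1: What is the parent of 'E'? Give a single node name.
Scan adjacency: E appears as child of D

Answer: D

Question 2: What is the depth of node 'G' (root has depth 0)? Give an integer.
Path from root to G: D -> C -> G
Depth = number of edges = 2

Answer: 2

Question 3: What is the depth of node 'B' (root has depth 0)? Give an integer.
Answer: 1

Derivation:
Path from root to B: D -> B
Depth = number of edges = 1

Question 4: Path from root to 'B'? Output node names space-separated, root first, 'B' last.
Walk down from root: D -> B

Answer: D B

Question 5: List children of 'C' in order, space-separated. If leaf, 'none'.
Answer: G

Derivation:
Node C's children (from adjacency): G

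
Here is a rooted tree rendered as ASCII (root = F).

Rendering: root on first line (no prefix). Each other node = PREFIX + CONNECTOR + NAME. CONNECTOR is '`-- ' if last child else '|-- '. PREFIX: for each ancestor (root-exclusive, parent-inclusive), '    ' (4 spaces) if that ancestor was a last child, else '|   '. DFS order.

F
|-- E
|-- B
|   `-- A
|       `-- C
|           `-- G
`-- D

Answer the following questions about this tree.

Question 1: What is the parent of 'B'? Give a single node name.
Answer: F

Derivation:
Scan adjacency: B appears as child of F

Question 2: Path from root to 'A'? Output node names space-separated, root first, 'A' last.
Answer: F B A

Derivation:
Walk down from root: F -> B -> A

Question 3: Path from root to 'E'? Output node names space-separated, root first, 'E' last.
Walk down from root: F -> E

Answer: F E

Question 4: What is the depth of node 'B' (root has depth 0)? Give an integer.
Path from root to B: F -> B
Depth = number of edges = 1

Answer: 1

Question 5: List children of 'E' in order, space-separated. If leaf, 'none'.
Node E's children (from adjacency): (leaf)

Answer: none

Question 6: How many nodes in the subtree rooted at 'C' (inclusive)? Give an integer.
Subtree rooted at C contains: C, G
Count = 2

Answer: 2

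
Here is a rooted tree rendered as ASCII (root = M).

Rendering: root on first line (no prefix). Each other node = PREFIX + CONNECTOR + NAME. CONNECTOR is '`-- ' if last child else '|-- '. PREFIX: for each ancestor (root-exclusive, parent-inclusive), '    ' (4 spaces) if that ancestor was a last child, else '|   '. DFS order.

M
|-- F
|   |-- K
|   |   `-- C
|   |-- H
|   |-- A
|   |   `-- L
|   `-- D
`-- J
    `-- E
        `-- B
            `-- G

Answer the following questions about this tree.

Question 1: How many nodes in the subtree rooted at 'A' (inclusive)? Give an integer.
Subtree rooted at A contains: A, L
Count = 2

Answer: 2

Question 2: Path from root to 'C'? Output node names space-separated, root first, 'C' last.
Walk down from root: M -> F -> K -> C

Answer: M F K C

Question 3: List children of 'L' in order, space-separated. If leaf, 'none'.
Answer: none

Derivation:
Node L's children (from adjacency): (leaf)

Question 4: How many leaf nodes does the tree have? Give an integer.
Leaves (nodes with no children): C, D, G, H, L

Answer: 5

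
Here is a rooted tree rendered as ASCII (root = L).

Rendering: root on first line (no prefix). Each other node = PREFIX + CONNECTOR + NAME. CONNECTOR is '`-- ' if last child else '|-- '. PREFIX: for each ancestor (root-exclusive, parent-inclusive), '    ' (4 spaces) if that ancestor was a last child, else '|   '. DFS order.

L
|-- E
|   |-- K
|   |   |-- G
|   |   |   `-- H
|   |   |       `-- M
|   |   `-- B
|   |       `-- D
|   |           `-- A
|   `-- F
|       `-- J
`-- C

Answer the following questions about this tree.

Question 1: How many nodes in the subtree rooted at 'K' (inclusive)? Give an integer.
Subtree rooted at K contains: A, B, D, G, H, K, M
Count = 7

Answer: 7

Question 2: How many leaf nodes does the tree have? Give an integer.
Leaves (nodes with no children): A, C, J, M

Answer: 4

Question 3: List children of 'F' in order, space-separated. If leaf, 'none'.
Node F's children (from adjacency): J

Answer: J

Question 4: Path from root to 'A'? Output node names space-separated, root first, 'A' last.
Walk down from root: L -> E -> K -> B -> D -> A

Answer: L E K B D A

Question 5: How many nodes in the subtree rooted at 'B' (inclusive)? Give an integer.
Subtree rooted at B contains: A, B, D
Count = 3

Answer: 3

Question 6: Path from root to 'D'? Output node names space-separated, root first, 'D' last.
Answer: L E K B D

Derivation:
Walk down from root: L -> E -> K -> B -> D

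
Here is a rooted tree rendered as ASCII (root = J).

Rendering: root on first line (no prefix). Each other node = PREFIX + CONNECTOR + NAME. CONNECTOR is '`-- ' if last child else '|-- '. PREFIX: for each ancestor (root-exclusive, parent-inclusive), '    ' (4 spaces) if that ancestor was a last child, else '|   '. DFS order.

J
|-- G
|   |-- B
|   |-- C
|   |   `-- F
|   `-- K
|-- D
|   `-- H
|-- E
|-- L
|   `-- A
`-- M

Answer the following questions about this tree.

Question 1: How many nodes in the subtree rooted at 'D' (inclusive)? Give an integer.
Answer: 2

Derivation:
Subtree rooted at D contains: D, H
Count = 2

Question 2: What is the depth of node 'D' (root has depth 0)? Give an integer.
Answer: 1

Derivation:
Path from root to D: J -> D
Depth = number of edges = 1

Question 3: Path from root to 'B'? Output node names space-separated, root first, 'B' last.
Walk down from root: J -> G -> B

Answer: J G B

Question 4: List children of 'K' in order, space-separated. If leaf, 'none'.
Answer: none

Derivation:
Node K's children (from adjacency): (leaf)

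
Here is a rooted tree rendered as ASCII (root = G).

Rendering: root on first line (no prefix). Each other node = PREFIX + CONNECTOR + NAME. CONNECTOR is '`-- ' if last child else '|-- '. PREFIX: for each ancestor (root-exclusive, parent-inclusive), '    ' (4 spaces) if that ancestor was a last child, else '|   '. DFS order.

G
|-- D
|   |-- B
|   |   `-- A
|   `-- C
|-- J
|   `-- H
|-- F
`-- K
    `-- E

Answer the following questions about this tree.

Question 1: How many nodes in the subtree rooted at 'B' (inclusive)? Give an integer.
Answer: 2

Derivation:
Subtree rooted at B contains: A, B
Count = 2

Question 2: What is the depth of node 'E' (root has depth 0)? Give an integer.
Path from root to E: G -> K -> E
Depth = number of edges = 2

Answer: 2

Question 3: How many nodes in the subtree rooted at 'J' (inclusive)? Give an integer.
Subtree rooted at J contains: H, J
Count = 2

Answer: 2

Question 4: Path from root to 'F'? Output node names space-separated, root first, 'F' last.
Answer: G F

Derivation:
Walk down from root: G -> F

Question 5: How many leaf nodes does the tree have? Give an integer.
Answer: 5

Derivation:
Leaves (nodes with no children): A, C, E, F, H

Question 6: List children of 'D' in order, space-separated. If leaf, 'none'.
Node D's children (from adjacency): B, C

Answer: B C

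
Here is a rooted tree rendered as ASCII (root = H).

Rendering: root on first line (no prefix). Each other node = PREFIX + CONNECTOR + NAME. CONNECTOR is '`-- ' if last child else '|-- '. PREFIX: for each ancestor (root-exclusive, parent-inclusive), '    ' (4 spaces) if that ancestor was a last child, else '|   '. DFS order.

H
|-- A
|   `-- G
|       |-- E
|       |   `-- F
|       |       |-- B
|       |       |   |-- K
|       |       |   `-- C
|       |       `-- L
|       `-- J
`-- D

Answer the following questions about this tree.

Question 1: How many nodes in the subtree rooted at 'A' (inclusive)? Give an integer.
Subtree rooted at A contains: A, B, C, E, F, G, J, K, L
Count = 9

Answer: 9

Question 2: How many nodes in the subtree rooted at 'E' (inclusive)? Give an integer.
Answer: 6

Derivation:
Subtree rooted at E contains: B, C, E, F, K, L
Count = 6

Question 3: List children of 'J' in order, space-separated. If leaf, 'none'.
Answer: none

Derivation:
Node J's children (from adjacency): (leaf)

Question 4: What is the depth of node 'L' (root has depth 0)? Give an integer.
Answer: 5

Derivation:
Path from root to L: H -> A -> G -> E -> F -> L
Depth = number of edges = 5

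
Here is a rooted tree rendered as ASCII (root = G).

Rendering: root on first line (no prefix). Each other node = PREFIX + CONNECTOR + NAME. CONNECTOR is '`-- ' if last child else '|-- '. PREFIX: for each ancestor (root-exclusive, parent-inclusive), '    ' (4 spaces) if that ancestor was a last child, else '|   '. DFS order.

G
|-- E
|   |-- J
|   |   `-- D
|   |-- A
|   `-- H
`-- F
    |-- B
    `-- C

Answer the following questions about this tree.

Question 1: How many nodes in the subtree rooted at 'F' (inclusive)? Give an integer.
Subtree rooted at F contains: B, C, F
Count = 3

Answer: 3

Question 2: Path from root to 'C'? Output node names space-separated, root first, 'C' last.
Answer: G F C

Derivation:
Walk down from root: G -> F -> C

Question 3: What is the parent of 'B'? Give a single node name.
Answer: F

Derivation:
Scan adjacency: B appears as child of F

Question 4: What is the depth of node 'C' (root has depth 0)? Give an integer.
Path from root to C: G -> F -> C
Depth = number of edges = 2

Answer: 2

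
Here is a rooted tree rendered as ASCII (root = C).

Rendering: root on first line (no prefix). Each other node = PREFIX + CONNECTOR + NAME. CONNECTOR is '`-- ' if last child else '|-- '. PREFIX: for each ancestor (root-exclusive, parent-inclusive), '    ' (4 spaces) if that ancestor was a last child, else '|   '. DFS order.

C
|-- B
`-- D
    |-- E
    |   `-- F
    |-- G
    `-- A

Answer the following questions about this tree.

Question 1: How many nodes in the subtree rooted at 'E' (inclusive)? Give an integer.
Answer: 2

Derivation:
Subtree rooted at E contains: E, F
Count = 2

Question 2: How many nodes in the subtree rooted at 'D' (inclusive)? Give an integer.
Subtree rooted at D contains: A, D, E, F, G
Count = 5

Answer: 5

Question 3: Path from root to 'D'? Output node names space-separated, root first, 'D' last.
Answer: C D

Derivation:
Walk down from root: C -> D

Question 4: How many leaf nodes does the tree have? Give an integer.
Answer: 4

Derivation:
Leaves (nodes with no children): A, B, F, G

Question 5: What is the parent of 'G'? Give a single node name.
Scan adjacency: G appears as child of D

Answer: D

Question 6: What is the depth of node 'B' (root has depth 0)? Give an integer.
Answer: 1

Derivation:
Path from root to B: C -> B
Depth = number of edges = 1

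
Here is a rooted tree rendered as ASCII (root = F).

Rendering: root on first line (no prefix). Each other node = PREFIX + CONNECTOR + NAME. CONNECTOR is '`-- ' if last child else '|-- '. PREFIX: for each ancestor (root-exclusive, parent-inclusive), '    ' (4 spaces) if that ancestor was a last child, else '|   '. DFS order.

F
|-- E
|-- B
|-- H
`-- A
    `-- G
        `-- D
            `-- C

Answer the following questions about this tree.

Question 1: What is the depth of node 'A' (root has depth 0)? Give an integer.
Path from root to A: F -> A
Depth = number of edges = 1

Answer: 1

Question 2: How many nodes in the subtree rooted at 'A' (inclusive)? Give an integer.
Subtree rooted at A contains: A, C, D, G
Count = 4

Answer: 4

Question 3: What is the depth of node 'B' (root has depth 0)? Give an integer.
Path from root to B: F -> B
Depth = number of edges = 1

Answer: 1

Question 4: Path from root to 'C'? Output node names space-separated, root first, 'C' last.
Walk down from root: F -> A -> G -> D -> C

Answer: F A G D C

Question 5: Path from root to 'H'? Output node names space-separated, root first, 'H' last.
Walk down from root: F -> H

Answer: F H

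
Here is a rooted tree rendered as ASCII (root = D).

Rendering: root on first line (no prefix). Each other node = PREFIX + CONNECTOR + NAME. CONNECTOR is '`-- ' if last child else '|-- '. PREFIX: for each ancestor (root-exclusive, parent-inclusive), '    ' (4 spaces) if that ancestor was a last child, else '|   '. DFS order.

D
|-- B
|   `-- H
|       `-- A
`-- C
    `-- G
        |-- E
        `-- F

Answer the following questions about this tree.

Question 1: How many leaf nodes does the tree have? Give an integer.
Answer: 3

Derivation:
Leaves (nodes with no children): A, E, F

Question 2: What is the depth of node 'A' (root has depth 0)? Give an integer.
Answer: 3

Derivation:
Path from root to A: D -> B -> H -> A
Depth = number of edges = 3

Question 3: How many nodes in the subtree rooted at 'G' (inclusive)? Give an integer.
Subtree rooted at G contains: E, F, G
Count = 3

Answer: 3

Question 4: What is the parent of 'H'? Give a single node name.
Answer: B

Derivation:
Scan adjacency: H appears as child of B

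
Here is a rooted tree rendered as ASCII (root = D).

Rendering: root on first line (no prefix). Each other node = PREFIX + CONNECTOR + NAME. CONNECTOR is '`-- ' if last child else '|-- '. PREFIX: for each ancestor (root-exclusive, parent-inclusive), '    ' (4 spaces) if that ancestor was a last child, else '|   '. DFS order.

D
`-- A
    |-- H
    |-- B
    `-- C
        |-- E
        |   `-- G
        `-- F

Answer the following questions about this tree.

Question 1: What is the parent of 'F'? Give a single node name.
Answer: C

Derivation:
Scan adjacency: F appears as child of C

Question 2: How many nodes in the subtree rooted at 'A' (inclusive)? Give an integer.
Subtree rooted at A contains: A, B, C, E, F, G, H
Count = 7

Answer: 7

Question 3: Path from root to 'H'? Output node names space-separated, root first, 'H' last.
Answer: D A H

Derivation:
Walk down from root: D -> A -> H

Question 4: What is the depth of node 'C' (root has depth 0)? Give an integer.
Answer: 2

Derivation:
Path from root to C: D -> A -> C
Depth = number of edges = 2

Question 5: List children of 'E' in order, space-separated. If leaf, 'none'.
Answer: G

Derivation:
Node E's children (from adjacency): G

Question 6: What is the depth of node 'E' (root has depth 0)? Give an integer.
Path from root to E: D -> A -> C -> E
Depth = number of edges = 3

Answer: 3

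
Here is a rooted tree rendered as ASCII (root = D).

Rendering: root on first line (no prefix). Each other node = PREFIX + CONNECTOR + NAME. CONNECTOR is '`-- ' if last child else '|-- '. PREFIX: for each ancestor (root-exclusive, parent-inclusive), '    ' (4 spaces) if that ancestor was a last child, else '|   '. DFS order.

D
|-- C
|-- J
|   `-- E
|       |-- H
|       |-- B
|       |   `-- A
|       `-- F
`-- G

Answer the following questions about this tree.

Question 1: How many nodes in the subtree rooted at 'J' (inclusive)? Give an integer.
Subtree rooted at J contains: A, B, E, F, H, J
Count = 6

Answer: 6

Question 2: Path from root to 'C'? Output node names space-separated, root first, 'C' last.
Walk down from root: D -> C

Answer: D C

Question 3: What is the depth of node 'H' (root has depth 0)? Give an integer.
Answer: 3

Derivation:
Path from root to H: D -> J -> E -> H
Depth = number of edges = 3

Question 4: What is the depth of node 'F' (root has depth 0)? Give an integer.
Path from root to F: D -> J -> E -> F
Depth = number of edges = 3

Answer: 3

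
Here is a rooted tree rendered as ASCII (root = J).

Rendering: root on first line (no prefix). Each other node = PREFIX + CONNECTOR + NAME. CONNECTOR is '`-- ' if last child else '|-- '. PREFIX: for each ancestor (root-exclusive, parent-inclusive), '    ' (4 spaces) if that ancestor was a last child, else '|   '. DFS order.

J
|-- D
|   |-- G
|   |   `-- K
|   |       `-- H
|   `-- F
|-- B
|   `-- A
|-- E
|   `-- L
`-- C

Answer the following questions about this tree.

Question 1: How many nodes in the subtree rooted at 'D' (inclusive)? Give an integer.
Answer: 5

Derivation:
Subtree rooted at D contains: D, F, G, H, K
Count = 5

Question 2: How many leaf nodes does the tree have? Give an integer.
Leaves (nodes with no children): A, C, F, H, L

Answer: 5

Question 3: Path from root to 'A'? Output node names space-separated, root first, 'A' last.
Answer: J B A

Derivation:
Walk down from root: J -> B -> A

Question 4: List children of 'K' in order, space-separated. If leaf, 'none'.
Answer: H

Derivation:
Node K's children (from adjacency): H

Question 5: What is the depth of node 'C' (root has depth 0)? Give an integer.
Answer: 1

Derivation:
Path from root to C: J -> C
Depth = number of edges = 1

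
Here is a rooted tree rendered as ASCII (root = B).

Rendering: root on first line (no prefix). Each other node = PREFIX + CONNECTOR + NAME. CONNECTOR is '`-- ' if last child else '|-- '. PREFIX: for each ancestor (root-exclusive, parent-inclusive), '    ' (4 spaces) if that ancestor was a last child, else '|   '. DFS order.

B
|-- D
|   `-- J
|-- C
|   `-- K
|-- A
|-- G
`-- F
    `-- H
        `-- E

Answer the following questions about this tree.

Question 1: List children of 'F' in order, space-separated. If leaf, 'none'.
Answer: H

Derivation:
Node F's children (from adjacency): H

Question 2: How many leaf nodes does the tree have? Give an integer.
Leaves (nodes with no children): A, E, G, J, K

Answer: 5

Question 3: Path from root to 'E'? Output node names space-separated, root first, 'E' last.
Walk down from root: B -> F -> H -> E

Answer: B F H E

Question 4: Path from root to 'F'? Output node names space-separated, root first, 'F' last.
Walk down from root: B -> F

Answer: B F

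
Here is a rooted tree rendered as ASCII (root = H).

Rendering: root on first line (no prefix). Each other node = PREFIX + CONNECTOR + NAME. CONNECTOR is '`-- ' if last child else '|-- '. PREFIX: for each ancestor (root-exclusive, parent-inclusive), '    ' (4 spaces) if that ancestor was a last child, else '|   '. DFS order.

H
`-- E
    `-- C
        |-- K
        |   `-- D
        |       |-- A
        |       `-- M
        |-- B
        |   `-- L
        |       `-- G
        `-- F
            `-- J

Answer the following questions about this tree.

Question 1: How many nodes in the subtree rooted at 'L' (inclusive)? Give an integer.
Answer: 2

Derivation:
Subtree rooted at L contains: G, L
Count = 2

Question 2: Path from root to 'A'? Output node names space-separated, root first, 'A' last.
Walk down from root: H -> E -> C -> K -> D -> A

Answer: H E C K D A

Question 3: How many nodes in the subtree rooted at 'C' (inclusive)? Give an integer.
Answer: 10

Derivation:
Subtree rooted at C contains: A, B, C, D, F, G, J, K, L, M
Count = 10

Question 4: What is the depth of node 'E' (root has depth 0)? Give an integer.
Answer: 1

Derivation:
Path from root to E: H -> E
Depth = number of edges = 1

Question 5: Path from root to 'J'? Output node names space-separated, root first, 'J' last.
Walk down from root: H -> E -> C -> F -> J

Answer: H E C F J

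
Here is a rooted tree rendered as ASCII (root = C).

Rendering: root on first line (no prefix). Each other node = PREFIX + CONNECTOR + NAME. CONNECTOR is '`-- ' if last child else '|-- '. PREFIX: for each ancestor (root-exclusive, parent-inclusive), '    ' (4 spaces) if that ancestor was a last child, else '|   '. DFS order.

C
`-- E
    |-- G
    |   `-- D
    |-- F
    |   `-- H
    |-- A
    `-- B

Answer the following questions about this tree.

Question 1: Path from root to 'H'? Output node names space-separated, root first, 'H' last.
Walk down from root: C -> E -> F -> H

Answer: C E F H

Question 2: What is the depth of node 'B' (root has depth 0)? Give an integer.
Path from root to B: C -> E -> B
Depth = number of edges = 2

Answer: 2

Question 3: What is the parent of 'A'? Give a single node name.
Scan adjacency: A appears as child of E

Answer: E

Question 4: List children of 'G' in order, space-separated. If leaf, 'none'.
Node G's children (from adjacency): D

Answer: D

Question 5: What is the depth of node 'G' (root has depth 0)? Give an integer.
Path from root to G: C -> E -> G
Depth = number of edges = 2

Answer: 2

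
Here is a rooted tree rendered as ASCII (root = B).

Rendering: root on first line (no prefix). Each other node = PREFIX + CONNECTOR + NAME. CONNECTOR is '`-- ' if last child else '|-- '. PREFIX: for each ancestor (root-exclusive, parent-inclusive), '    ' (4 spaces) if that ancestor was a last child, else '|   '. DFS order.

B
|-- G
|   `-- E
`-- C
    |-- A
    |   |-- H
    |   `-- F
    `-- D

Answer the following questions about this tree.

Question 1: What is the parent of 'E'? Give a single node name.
Answer: G

Derivation:
Scan adjacency: E appears as child of G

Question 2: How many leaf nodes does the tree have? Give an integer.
Answer: 4

Derivation:
Leaves (nodes with no children): D, E, F, H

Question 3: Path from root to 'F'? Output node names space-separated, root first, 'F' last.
Answer: B C A F

Derivation:
Walk down from root: B -> C -> A -> F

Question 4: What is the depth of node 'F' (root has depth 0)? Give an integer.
Answer: 3

Derivation:
Path from root to F: B -> C -> A -> F
Depth = number of edges = 3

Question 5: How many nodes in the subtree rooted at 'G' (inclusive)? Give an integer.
Answer: 2

Derivation:
Subtree rooted at G contains: E, G
Count = 2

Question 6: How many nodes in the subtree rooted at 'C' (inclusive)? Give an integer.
Subtree rooted at C contains: A, C, D, F, H
Count = 5

Answer: 5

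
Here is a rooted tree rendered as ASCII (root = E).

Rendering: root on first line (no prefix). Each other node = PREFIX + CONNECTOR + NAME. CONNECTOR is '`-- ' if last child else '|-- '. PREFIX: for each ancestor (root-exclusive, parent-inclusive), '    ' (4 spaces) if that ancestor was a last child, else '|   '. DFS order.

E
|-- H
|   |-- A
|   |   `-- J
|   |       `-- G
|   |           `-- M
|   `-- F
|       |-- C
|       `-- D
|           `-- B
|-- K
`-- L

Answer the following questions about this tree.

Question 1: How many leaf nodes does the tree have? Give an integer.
Leaves (nodes with no children): B, C, K, L, M

Answer: 5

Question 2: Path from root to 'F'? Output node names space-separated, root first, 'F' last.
Answer: E H F

Derivation:
Walk down from root: E -> H -> F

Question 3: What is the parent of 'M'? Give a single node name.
Scan adjacency: M appears as child of G

Answer: G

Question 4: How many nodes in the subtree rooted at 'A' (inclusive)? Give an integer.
Subtree rooted at A contains: A, G, J, M
Count = 4

Answer: 4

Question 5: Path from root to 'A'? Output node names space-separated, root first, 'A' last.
Walk down from root: E -> H -> A

Answer: E H A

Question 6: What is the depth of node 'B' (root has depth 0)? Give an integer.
Answer: 4

Derivation:
Path from root to B: E -> H -> F -> D -> B
Depth = number of edges = 4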